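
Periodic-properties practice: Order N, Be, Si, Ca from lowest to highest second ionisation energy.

IE_2 is the cost of taking one more electron from the +1 cation: N⁺ still has 4 valence electrons; Be⁺ still has 1 valence electron; Si⁺ still has 3 valence electrons; Ca⁺ still has 1 valence electron.
All are still removing valence electrons, so compare the +1 ions as you would atoms: IE_2 generally rises across a period (higher Z_eff) and falls down a group (larger shell), subject to the usual subshell exceptions.
Valence configurations: N⁺ [He]2s²2p², Be⁺ [He]2s¹, Si⁺ [Ne]3s²3p¹, Ca⁺ [Ar]4s¹.
The numbers (kJ/mol): N 2856, Be 1757, Si 1577, Ca 1145.
Hence IE_2: Ca < Si < Be < N.

Ca < Si < Be < N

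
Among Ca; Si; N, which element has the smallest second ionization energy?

After 1 electron has been removed, what remains? Ca⁺ still has 1 valence electron; Si⁺ still has 3 valence electrons; N⁺ still has 4 valence electrons.
All are still removing valence electrons, so compare the +1 ions as you would atoms: IE_2 generally rises across a period (higher Z_eff) and falls down a group (larger shell), subject to the usual subshell exceptions.
Valence configurations: Ca⁺ [Ar]4s¹, Si⁺ [Ne]3s²3p¹, N⁺ [He]2s²2p².
The numbers (kJ/mol): Ca 1145, Si 1577, N 2856.
Hence IE_2: Ca < Si < N.

Ca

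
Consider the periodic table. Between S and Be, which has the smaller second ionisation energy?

Be

After 1 electron has been removed, what remains? S⁺ still has 5 valence electrons; Be⁺ still has 1 valence electron.
All are still removing valence electrons, so compare the +1 ions as you would atoms: IE_2 generally rises across a period (higher Z_eff) and falls down a group (larger shell), subject to the usual subshell exceptions.
Valence configurations: S⁺ [Ne]3s²3p³, Be⁺ [He]2s¹.
Tabulated IE_2 (kJ/mol): S 2252, Be 1757.
Putting it together, IE_2: Be < S.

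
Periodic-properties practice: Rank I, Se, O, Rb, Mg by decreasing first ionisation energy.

O, I, Se, Mg, Rb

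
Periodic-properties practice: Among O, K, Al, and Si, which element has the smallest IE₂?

Si

Consider each +1 ion: O⁺ still has 5 valence electrons; K⁺ is the bare [Ar] core; Al⁺ still has 2 valence electrons; Si⁺ still has 3 valence electrons.
Usually core removal costs more than valence removal, but here the competition is close: a tightly held n=2 valence electron can cost more to remove than an n=3 core electron, so the actual values have to decide it.
Valence configurations: O⁺ [He]2s²2p³, Al⁺ [Ne]3s², Si⁺ [Ne]3s²3p¹.
Si⁺ loses a lone 3p electron whereas Al⁺ must break into a filled 3s² pair, so IE_2(Al) > IE_2(Si) even though Si has the higher nuclear charge.
Tabulated IE_2 (kJ/mol): O 3388, K 3052, Al 1817, Si 1577.
Putting it together, IE_2: Si < Al < K < O.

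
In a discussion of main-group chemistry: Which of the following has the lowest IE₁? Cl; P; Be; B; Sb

Be is in period 2, group 2; B is in period 2, group 13; P is in period 3, group 15; Cl is in period 3, group 17; Sb is in period 5, group 15.
First ionization energy rises across a period (greater Z_eff holds electrons more tightly) and falls down a group (valence electrons are farther from the nucleus).
Neither a single period nor a single group — weigh both effects.
Sb > B: period and group pull opposite ways; the across-period shift dominates (831 vs 801 kJ/mol).
Be > Sb: the two effects oppose for this pair; the down-group effect wins (900 vs 831 kJ/mol).
P > Be: period and group pull opposite ways; the across-period shift dominates (1012 vs 900 kJ/mol).
Cl > P: Cl lies to the right of P in period 3, so the across-period effect alone puts Cl higher.
Note the exception: Be has a higher first ionization energy than B, contrary to the simple trend — removing B's lone 2p electron is easier than breaking Be's filled 2s².
Tabulated first ionization energy (kJ/mol): Be 900, B 801, P 1012, Cl 1251, Sb 831.
The lowest IE₁ among these belongs to B.

B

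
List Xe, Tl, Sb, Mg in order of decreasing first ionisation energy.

Xe > Sb > Mg > Tl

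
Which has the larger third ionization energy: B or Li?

Li

The third ionization energy removes an electron from the +2 ion. For each element: B²⁺ still has 1 valence electron; Li²⁺ is already 1 electron into the core.
Breaking into a closed-shell core is much more expensive than removing a leftover valence electron — Li has the largest IE_3 here.
The numbers (kJ/mol): B 3660, Li 11815.
Putting it together, IE_3: B < Li.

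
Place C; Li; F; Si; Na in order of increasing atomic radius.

F, C, Si, Li, Na

Li is in period 2, group 1; C is in period 2, group 14; F is in period 2, group 17; Na is in period 3, group 1; Si is in period 3, group 14.
Across a period the added protons contract the valence shell; down a group each new principal shell makes the atom larger.
Here both period and group differ, so the two effects have to be weighed against each other.
C > F: both are in period 2; the period trend gives C the larger value.
Si > C: Si sits below C in group 14, so the down-group effect alone puts Si larger.
Li > Si: period and group pull opposite ways; the across-period shift dominates (133 vs 116 pm).
Na > Li: Na sits below Li in group 1, so the down-group effect alone puts Na larger.
For reference (pm): Li 133, C 75, F 64, Na 155, Si 116.
So from smallest to largest: F < C < Si < Li < Na.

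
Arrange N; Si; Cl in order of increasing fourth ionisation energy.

Si, Cl, N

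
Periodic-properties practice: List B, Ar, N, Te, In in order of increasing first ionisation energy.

B is in period 2, group 13; N is in period 2, group 15; Ar is in period 3, group 18; In is in period 5, group 13; Te is in period 5, group 16.
IE₁ increases left→right with effective nuclear charge and decreases top→bottom as the valence shell moves farther out.
These span different periods and groups, so the two trends combine.
B > In: B sits above In in group 13, so the down-group effect alone puts B higher.
Te > B: period and group pull opposite ways; the across-period shift dominates (869 vs 801 kJ/mol).
N > Te: period and group pull opposite ways; the down-group shift dominates (1402 vs 869 kJ/mol).
Ar > N: the two effects oppose for this pair; the across-period effect wins (1521 vs 1402 kJ/mol).
For reference (kJ/mol): B 801, N 1402, Ar 1521, In 558, Te 869.
So from lowest to highest: In < B < Te < N < Ar.

In, B, Te, N, Ar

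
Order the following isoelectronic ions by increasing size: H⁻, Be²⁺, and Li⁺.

All of these have 2 electrons, so size is governed by nuclear charge alone: the more protons, the stronger the pull on the same electron cloud, and the smaller the ion.
Nuclear charges: Be²⁺ (Z=4), Li⁺ (Z=3), H⁻ (Z=1).
Smallest to largest: Be²⁺ < Li⁺ < H⁻.

Be²⁺ < Li⁺ < H⁻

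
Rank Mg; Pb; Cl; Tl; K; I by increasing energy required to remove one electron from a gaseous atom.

K, Tl, Pb, Mg, I, Cl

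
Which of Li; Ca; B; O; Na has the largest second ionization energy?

IE_2 is the cost of taking one more electron from the +1 cation: Li⁺ is the bare [He] core; Ca⁺ still has 1 valence electron; B⁺ still has 2 valence electrons; O⁺ still has 5 valence electrons; Na⁺ is the bare [Ne] core.
Pulling an electron out of a noble-gas core costs far more than removing a remaining valence electron, so Na and Li sit at the high end of IE_2.
Valence configurations: Ca⁺ [Ar]4s¹, B⁺ [He]2s², O⁺ [He]2s²2p³.
Approximate IE_2 values (kJ/mol): Li 7298, Ca 1145, B 2427, O 3388, Na 4562.
Putting it together, IE_2: Ca < B < O < Na < Li.

Li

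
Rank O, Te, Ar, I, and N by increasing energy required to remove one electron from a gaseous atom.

Te < I < O < N < Ar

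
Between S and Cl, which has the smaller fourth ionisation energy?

S

Consider each +3 ion: S³⁺ still has 3 valence electrons; Cl³⁺ still has 4 valence electrons.
All are still removing valence electrons, so compare the +3 ions as you would atoms: IE_4 generally rises across a period (higher Z_eff) and falls down a group (larger shell), subject to the usual subshell exceptions.
Valence configurations: S³⁺ [Ne]3s²3p¹, Cl³⁺ [Ne]3s²3p².
The numbers (kJ/mol): S 4556, Cl 5159.
So the fourth ionization energies run S < Cl.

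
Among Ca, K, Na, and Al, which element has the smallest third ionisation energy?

Al

After 2 electrons have been removed, what remains? Ca²⁺ is the bare [Ar] core; K²⁺ is already 1 electron into the core; Na²⁺ is already 1 electron into the core; Al²⁺ still has 1 valence electron.
Breaking into a closed-shell core is much more expensive than removing a leftover valence electron — K, Ca and Na have the largest IE_3 here.
The numbers (kJ/mol): Ca 4912, K 4420, Na 6910, Al 2745.
Hence IE_3: Al < K < Ca < Na.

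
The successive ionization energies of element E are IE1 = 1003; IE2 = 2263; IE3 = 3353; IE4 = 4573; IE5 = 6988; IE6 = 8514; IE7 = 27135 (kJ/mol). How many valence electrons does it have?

6

Look for the largest jump between consecutive ionization energies: IE7/IE6 ≈ 3.2, far larger than any earlier ratio.
That jump marks the point where a core electron is being removed. So the atom has 6 valence electrons.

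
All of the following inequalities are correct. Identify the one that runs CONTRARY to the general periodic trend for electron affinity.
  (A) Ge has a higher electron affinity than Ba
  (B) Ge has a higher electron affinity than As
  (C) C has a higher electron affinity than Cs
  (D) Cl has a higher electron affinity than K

(B)

The general trend: electron affinity increases across a period and decreases down a group.
(A) Ge (period 4, group 14) vs Ba (period 6, group 2): the stated order agrees with the simple trend.
(B) Ge (period 4, group 14) vs As (period 4, group 15): the stated order contradicts the simple trend.
(C) C (period 2, group 14) vs Cs (period 6, group 1): the stated order agrees with the simple trend.
(D) Cl (period 3, group 17) vs K (period 4, group 1): the stated order agrees with the simple trend.
The exception is (B): adding an electron to As's half-filled 4p³ is unfavourable, so Ge (4p²) has the more exothermic EA.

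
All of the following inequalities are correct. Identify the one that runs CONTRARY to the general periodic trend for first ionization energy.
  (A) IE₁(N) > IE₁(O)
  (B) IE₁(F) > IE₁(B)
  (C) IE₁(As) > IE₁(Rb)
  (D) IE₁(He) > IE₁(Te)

(A)

The general trend: first ionization energy increases across a period and decreases down a group.
(A) N (period 2, group 15) vs O (period 2, group 16): the stated order contradicts the simple trend.
(B) F (period 2, group 17) vs B (period 2, group 13): the stated order agrees with the simple trend.
(C) As (period 4, group 15) vs Rb (period 5, group 1): the stated order agrees with the simple trend.
(D) He (period 1, group 18) vs Te (period 5, group 16): the stated order agrees with the simple trend.
The exception is (A): pairing an electron in O's 2p⁴ costs repulsion energy, so O ionizes more easily than half-filled N (2p³).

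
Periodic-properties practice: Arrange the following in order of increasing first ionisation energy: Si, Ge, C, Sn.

Sn < Ge < Si < C

C is in period 2, group 14; Si is in period 3, group 14; Ge is in period 4, group 14; Sn is in period 5, group 14.
First ionization energy rises across a period (greater Z_eff holds electrons more tightly) and falls down a group (valence electrons are farther from the nucleus).
All are in group 14, so first ionization energy increases up the group.
So from lowest to highest: Sn < Ge < Si < C.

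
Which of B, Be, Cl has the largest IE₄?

B

The fourth ionization energy removes an electron from the +3 ion. For each element: B³⁺ is the bare [He] core; Be³⁺ is already 1 electron into the core; Cl³⁺ still has 4 valence electrons.
Pulling an electron out of a noble-gas core costs far more than removing a remaining valence electron, so Be and B sit at the high end of IE_4.
The numbers (kJ/mol): B 25026, Be 21007, Cl 5159.
Hence IE_4: Cl < Be < B.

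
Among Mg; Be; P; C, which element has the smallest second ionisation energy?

Mg

The second ionization energy removes an electron from the +1 ion. For each element: Mg⁺ still has 1 valence electron; Be⁺ still has 1 valence electron; P⁺ still has 4 valence electrons; C⁺ still has 3 valence electrons.
All are still removing valence electrons, so compare the +1 ions as you would atoms: IE_2 generally rises across a period (higher Z_eff) and falls down a group (larger shell), subject to the usual subshell exceptions.
Valence configurations: Mg⁺ [Ne]3s¹, Be⁺ [He]2s¹, P⁺ [Ne]3s²3p², C⁺ [He]2s²2p¹.
Approximate IE_2 values (kJ/mol): Mg 1451, Be 1757, P 1907, C 2353.
So the second ionization energies run Mg < Be < P < C.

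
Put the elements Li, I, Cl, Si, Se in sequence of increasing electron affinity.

Electron affinity generally becomes more exothermic across a period toward the halogens and less exothermic down a group.
Here both period and group differ, so the two effects have to be weighed against each other.
Si > Li: period and group pull opposite ways; the across-period shift dominates (134 vs 60 kJ/mol).
Se > Si: the two effects oppose for this pair; the across-period effect wins (195 vs 134 kJ/mol).
I > Se: the two effects oppose for this pair; the across-period effect wins (295 vs 195 kJ/mol).
Cl > I: Cl sits above I in group 17, so the down-group effect alone puts Cl higher.
Approximate values (kJ/mol): Li 60, Si 134, Cl 349, Se 195, I 295.
So from lowest to highest: Li < Si < Se < I < Cl.

Li < Si < Se < I < Cl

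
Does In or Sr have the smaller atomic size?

Sr is in period 5, group 2; In is in period 5, group 13.
Atomic radius shrinks across a period as nuclear charge pulls the same shell inward, and grows down a group as new shells are added.
All lie in period 5, so atomic radius increases right to left.
So In has the smaller atomic size (In < Sr).

In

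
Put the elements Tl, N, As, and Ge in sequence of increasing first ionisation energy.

Tl < Ge < As < N

Removing the outermost electron gets harder across a period and easier down a group.
Here both period and group differ, so the two effects have to be weighed against each other.
Ge > Tl: both effects reinforce here, so Ge is clearly the higher of the two.
As > Ge: As lies to the right of Ge in period 4, so the across-period effect alone puts As higher.
N > As: they share group 15; the group trend gives N the larger value.
Tabulated first ionization energy (kJ/mol): N 1402, Ge 762, As 947, Tl 589.
So from lowest to highest: Tl < Ge < As < N.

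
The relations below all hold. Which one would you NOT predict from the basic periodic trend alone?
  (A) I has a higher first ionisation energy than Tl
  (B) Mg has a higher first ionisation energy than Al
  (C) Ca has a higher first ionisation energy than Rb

(B)

The general trend: first ionisation energy increases across a period and decreases down a group.
(A) I (period 5, group 17) vs Tl (period 6, group 13): the stated order agrees with the simple trend.
(B) Mg (period 3, group 2) vs Al (period 3, group 13): the stated order contradicts the simple trend.
(C) Ca (period 4, group 2) vs Rb (period 5, group 1): the stated order agrees with the simple trend.
The exception is (B): Al's single 3p electron is easier to remove than one from Mg's filled 3s².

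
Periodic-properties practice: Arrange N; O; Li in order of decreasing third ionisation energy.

Consider each +2 ion: N²⁺ still has 3 valence electrons; O²⁺ still has 4 valence electrons; Li²⁺ is already 1 electron into the core.
Core electrons are held far more tightly than valence electrons, so Li tops the IE_3 order.
Valence configurations: N²⁺ [He]2s²2p¹, O²⁺ [He]2s²2p².
Approximate IE_3 values (kJ/mol): N 4578, O 5300, Li 11815.
Hence IE_3: N < O < Li.

Li > O > N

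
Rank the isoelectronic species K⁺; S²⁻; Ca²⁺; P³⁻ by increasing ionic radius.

All of these have 18 electrons, so size is governed by nuclear charge alone: the more protons, the stronger the pull on the same electron cloud, and the smaller the ion.
Nuclear charges: Ca²⁺ (Z=20), K⁺ (Z=19), S²⁻ (Z=16), P³⁻ (Z=15).
Smallest to largest: Ca²⁺ < K⁺ < S²⁻ < P³⁻.

Ca²⁺ < K⁺ < S²⁻ < P³⁻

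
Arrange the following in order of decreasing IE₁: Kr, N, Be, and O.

N > Kr > O > Be

Be is in period 2, group 2; N is in period 2, group 15; O is in period 2, group 16; Kr is in period 4, group 18.
Across a period the outer electron is held more tightly (higher IE₁); down a group it sits in a higher shell, more shielded, and comes off more easily.
Here both period and group differ, so the two effects have to be weighed against each other.
O > Be: O lies to the right of Be in period 2, so the across-period effect alone puts O higher.
Kr > O: the two effects oppose for this pair; the across-period effect wins (1351 vs 1314 kJ/mol).
N > Kr: period and group pull opposite ways; the down-group shift dominates (1402 vs 1351 kJ/mol).
Note the exception: N has a higher first ionization energy than O, contrary to the simple trend — pairing an electron in O's 2p⁴ costs repulsion energy, so O ionizes more easily than half-filled N (2p³).
Approximate values (kJ/mol): Be 900, N 1402, O 1314, Kr 1351.
So from highest to lowest: N > Kr > O > Be.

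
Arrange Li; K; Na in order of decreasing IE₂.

Li, Na, K

Consider each +1 ion: Li⁺ is the bare [He] core; K⁺ is the bare [Ar] core; Na⁺ is the bare [Ne] core.
All of these are removing an electron from a noble-gas core or deeper; the smaller core (lower principal quantum number) is held far more tightly, and within a period the higher nuclear charge binds the same core more tightly.
The numbers (kJ/mol): Li 7298, K 3052, Na 4562.
Putting it together, IE_2: K < Na < Li.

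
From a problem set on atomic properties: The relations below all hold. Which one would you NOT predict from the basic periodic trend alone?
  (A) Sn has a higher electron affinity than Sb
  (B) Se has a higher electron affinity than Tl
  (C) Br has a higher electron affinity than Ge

The general trend: electron affinity increases across a period and decreases down a group.
(A) Sn (period 5, group 14) vs Sb (period 5, group 15): the stated order contradicts the simple trend.
(B) Se (period 4, group 16) vs Tl (period 6, group 13): the stated order agrees with the simple trend.
(C) Br (period 4, group 17) vs Ge (period 4, group 14): the stated order agrees with the simple trend.
The exception is (A): adding an electron to Sb's half-filled 5p³ is unfavourable, so Sn has the more exothermic EA.

(A)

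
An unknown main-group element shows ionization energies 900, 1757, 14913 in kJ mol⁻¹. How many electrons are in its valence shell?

2

Look for the largest jump between consecutive ionization energies: IE3/IE2 ≈ 8.5, far larger than any earlier ratio.
That jump marks the point where a core electron is being removed. So the atom has 2 valence electrons.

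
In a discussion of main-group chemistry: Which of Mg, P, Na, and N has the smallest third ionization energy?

After 2 electrons have been removed, what remains? Mg²⁺ is the bare [Ne] core; P²⁺ still has 3 valence electrons; Na²⁺ is already 1 electron into the core; N²⁺ still has 3 valence electrons.
Core electrons are held far more tightly than valence electrons, so Na and Mg top the IE_3 order.
Valence configurations: P²⁺ [Ne]3s²3p¹, N²⁺ [He]2s²2p¹.
Approximate IE_3 values (kJ/mol): Mg 7733, P 2914, Na 6910, N 4578.
Hence IE_3: P < N < Na < Mg.

P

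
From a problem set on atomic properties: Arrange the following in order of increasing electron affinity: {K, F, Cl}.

K < F < Cl

F is in period 2, group 17; Cl is in period 3, group 17; K is in period 4, group 1.
Atoms with high Z_eff and room in the valence shell (especially the halogens) have the most exothermic electron affinities.
These span different periods and groups, so the two trends combine.
F > K: relative to K, both the across-period and down-group shifts push F's electron affinity up.
Cl > F: this pair runs against the simple trend — see the exception note.
Note the exception: Cl has a higher electron affinity than F, contrary to the simple trend — F's small 2p subshell makes the incoming electron feel strong e⁻–e⁻ repulsion, so Cl actually releases more energy on gaining an electron.
Approximate values (kJ/mol): F 328, Cl 349, K 48.
So from lowest to highest: K < F < Cl.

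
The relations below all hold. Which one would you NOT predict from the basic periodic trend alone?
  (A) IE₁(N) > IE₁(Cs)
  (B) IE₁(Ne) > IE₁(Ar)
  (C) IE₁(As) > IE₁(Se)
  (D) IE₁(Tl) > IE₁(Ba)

The general trend: first ionisation energy increases across a period and decreases down a group.
(A) N (period 2, group 15) vs Cs (period 6, group 1): the stated order agrees with the simple trend.
(B) Ne (period 2, group 18) vs Ar (period 3, group 18): the stated order agrees with the simple trend.
(C) As (period 4, group 15) vs Se (period 4, group 16): the stated order contradicts the simple trend.
(D) Tl (period 6, group 13) vs Ba (period 6, group 2): the stated order agrees with the simple trend.
The exception is (C): Se (4p⁴) ionizes more easily than half-filled As (4p³).

(C)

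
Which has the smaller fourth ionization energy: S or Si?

Consider each +3 ion: S³⁺ still has 3 valence electrons; Si³⁺ still has 1 valence electron.
All are still removing valence electrons, so compare the +3 ions as you would atoms: IE_4 generally rises across a period (higher Z_eff) and falls down a group (larger shell), subject to the usual subshell exceptions.
Valence configurations: S³⁺ [Ne]3s²3p¹, Si³⁺ [Ne]3s¹.
Tabulated IE_4 (kJ/mol): S 4556, Si 4356.
Hence IE_4: Si < S.

Si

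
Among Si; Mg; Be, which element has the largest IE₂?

After 1 electron has been removed, what remains? Si⁺ still has 3 valence electrons; Mg⁺ still has 1 valence electron; Be⁺ still has 1 valence electron.
All are still removing valence electrons, so compare the +1 ions as you would atoms: IE_2 generally rises across a period (higher Z_eff) and falls down a group (larger shell), subject to the usual subshell exceptions.
Valence configurations: Si⁺ [Ne]3s²3p¹, Mg⁺ [Ne]3s¹, Be⁺ [He]2s¹.
Tabulated IE_2 (kJ/mol): Si 1577, Mg 1451, Be 1757.
Overall IE_2 order: Mg < Si < Be.

Be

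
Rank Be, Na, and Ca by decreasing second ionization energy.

After 1 electron has been removed, what remains? Be⁺ still has 1 valence electron; Na⁺ is the bare [Ne] core; Ca⁺ still has 1 valence electron.
Breaking into a closed-shell core is much more expensive than removing a leftover valence electron — Na has the largest IE_2 here.
Valence configurations: Be⁺ [He]2s¹, Ca⁺ [Ar]4s¹.
Approximate IE_2 values (kJ/mol): Be 1757, Na 4562, Ca 1145.
Hence IE_2: Ca < Be < Na.

Na > Be > Ca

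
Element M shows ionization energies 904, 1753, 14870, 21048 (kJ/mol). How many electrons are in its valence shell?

2

Look for the largest jump between consecutive ionization energies: IE3/IE2 ≈ 8.5, far larger than any earlier ratio.
That jump marks the point where a core electron is being removed. So the atom has 2 valence electrons.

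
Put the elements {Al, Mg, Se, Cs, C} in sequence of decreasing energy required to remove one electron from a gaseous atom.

C > Se > Mg > Al > Cs

Removing the outermost electron gets harder across a period and easier down a group.
These span different periods and groups, so the two trends combine.
Al > Cs: relative to Cs, both the across-period and down-group shifts push Al's first ionization energy up.
Mg > Al: this pair runs against the simple trend — see the exception note.
Se > Mg: the two effects oppose for this pair; the across-period effect wins (941 vs 738 kJ/mol).
C > Se: the two effects oppose for this pair; the down-group effect wins (1086 vs 941 kJ/mol).
Note the exception: Mg has a higher first ionization energy than Al, contrary to the simple trend — Al's single 3p electron is easier to remove than one from Mg's filled 3s².
Tabulated first ionization energy (kJ/mol): C 1086, Mg 738, Al 578, Se 941, Cs 376.
So from highest to lowest: C > Se > Mg > Al > Cs.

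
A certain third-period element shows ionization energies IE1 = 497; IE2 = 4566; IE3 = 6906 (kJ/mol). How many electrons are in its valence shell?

Look for the largest jump between consecutive ionization energies: IE2/IE1 ≈ 9.2, far larger than any earlier ratio.
That jump marks the point where a core electron is being removed. So the atom has 1 valence electron.

1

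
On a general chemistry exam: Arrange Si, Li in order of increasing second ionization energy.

Si, Li

After 1 electron has been removed, what remains? Si⁺ still has 3 valence electrons; Li⁺ is the bare [He] core.
Core electrons are held far more tightly than valence electrons, so Li tops the IE_2 order.
Approximate IE_2 values (kJ/mol): Si 1577, Li 7298.
Overall IE_2 order: Si < Li.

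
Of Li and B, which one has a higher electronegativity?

B

Atoms toward the upper right of the periodic table pull bonding electrons most strongly.
All lie in period 2, so electronegativity increases left to right.
So B has the higher electronegativity (B > Li).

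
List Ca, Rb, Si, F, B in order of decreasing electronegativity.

F > B > Si > Ca > Rb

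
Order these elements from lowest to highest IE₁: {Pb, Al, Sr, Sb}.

Sr < Al < Pb < Sb

IE₁ increases left→right with effective nuclear charge and decreases top→bottom as the valence shell moves farther out.
These span different periods and groups, so the two trends combine.
Al > Sr: both effects reinforce here, so Al is clearly the higher of the two.
Pb > Al: period and group pull opposite ways; the across-period shift dominates (716 vs 578 kJ/mol).
Sb > Pb: relative to Pb, both the across-period and down-group shifts push Sb's first ionization energy up.
Tabulated first ionization energy (kJ/mol): Al 578, Sr 550, Sb 831, Pb 716.
So from lowest to highest: Sr < Al < Pb < Sb.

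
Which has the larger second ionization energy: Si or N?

Consider each +1 ion: Si⁺ still has 3 valence electrons; N⁺ still has 4 valence electrons.
All are still removing valence electrons, so compare the +1 ions as you would atoms: IE_2 generally rises across a period (higher Z_eff) and falls down a group (larger shell), subject to the usual subshell exceptions.
Valence configurations: Si⁺ [Ne]3s²3p¹, N⁺ [He]2s²2p².
The numbers (kJ/mol): Si 1577, N 2856.
Putting it together, IE_2: Si < N.

N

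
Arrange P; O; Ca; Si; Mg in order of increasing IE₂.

The second ionization energy removes an electron from the +1 ion. For each element: P⁺ still has 4 valence electrons; O⁺ still has 5 valence electrons; Ca⁺ still has 1 valence electron; Si⁺ still has 3 valence electrons; Mg⁺ still has 1 valence electron.
All are still removing valence electrons, so compare the +1 ions as you would atoms: IE_2 generally rises across a period (higher Z_eff) and falls down a group (larger shell), subject to the usual subshell exceptions.
Valence configurations: P⁺ [Ne]3s²3p², O⁺ [He]2s²2p³, Ca⁺ [Ar]4s¹, Si⁺ [Ne]3s²3p¹, Mg⁺ [Ne]3s¹.
The numbers (kJ/mol): P 1907, O 3388, Ca 1145, Si 1577, Mg 1451.
Overall IE_2 order: Ca < Mg < Si < P < O.

Ca < Mg < Si < P < O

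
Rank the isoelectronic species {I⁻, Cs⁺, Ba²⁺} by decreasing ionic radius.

I⁻, Cs⁺, Ba²⁺

All of these have 54 electrons, so size is governed by nuclear charge alone: the more protons, the stronger the pull on the same electron cloud, and the smaller the ion.
Nuclear charges: Ba²⁺ (Z=56), Cs⁺ (Z=55), I⁻ (Z=53).
Largest to smallest: I⁻ > Cs⁺ > Ba²⁺.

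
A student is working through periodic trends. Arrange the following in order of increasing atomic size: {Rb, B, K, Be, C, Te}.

Atomic radius shrinks across a period as nuclear charge pulls the same shell inward, and grows down a group as new shells are added.
These span different periods and groups, so the two trends combine.
B > C: both are in period 2; the period trend gives B the larger value.
Be > B: both are in period 2; the period trend gives Be the larger value.
Te > Be: period and group pull opposite ways; the down-group shift dominates (136 vs 102 pm).
K > Te: the two effects oppose for this pair; the across-period effect wins (196 vs 136 pm).
Rb > K: Rb sits below K in group 1, so the down-group effect alone puts Rb larger.
Tabulated atomic radius (pm): Be 102, B 85, C 75, K 196, Rb 210, Te 136.
So from smallest to largest: C < B < Be < Te < K < Rb.

C < B < Be < Te < K < Rb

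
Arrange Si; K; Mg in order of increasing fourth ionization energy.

Si, K, Mg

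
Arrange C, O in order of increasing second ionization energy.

C < O

Consider each +1 ion: C⁺ still has 3 valence electrons; O⁺ still has 5 valence electrons.
All are still removing valence electrons, so compare the +1 ions as you would atoms: IE_2 generally rises across a period (higher Z_eff) and falls down a group (larger shell), subject to the usual subshell exceptions.
Valence configurations: C⁺ [He]2s²2p¹, O⁺ [He]2s²2p³.
Tabulated IE_2 (kJ/mol): C 2353, O 3388.
Overall IE_2 order: C < O.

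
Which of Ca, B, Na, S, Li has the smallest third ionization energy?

Consider each +2 ion: Ca²⁺ is the bare [Ar] core; B²⁺ still has 1 valence electron; Na²⁺ is already 1 electron into the core; S²⁺ still has 4 valence electrons; Li²⁺ is already 1 electron into the core.
Core electrons are held far more tightly than valence electrons, so Ca, Na and Li top the IE_3 order.
Valence configurations: B²⁺ [He]2s¹, S²⁺ [Ne]3s²3p².
Tabulated IE_3 (kJ/mol): Ca 4912, B 3660, Na 6910, S 3357, Li 11815.
Putting it together, IE_3: S < B < Ca < Na < Li.

S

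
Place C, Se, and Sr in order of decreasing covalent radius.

C is in period 2, group 14; Se is in period 4, group 16; Sr is in period 5, group 2.
Radius decreases left→right (rising Z_eff, same n) and increases top→bottom (higher n).
These span different periods and groups, so the two trends combine.
Se > C: period and group pull opposite ways; the down-group shift dominates (116 vs 75 pm).
Sr > Se: relative to Se, both the across-period and down-group shifts push Sr's atomic radius up.
Tabulated atomic radius (pm): C 75, Se 116, Sr 185.
So from largest to smallest: Sr > Se > C.

Sr, Se, C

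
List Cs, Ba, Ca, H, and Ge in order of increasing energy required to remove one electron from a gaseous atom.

H is in period 1, group 1; Ca is in period 4, group 2; Ge is in period 4, group 14; Cs is in period 6, group 1; Ba is in period 6, group 2.
IE₁ increases left→right with effective nuclear charge and decreases top→bottom as the valence shell moves farther out.
Neither a single period nor a single group — weigh both effects.
Ba > Cs: both are in period 6; the period trend gives Ba the larger value.
Ca > Ba: Ca sits above Ba in group 2, so the down-group effect alone puts Ca higher.
Ge > Ca: Ge lies to the right of Ca in period 4, so the across-period effect alone puts Ge higher.
H > Ge: period and group pull opposite ways; the down-group shift dominates (1312 vs 762 kJ/mol).
Tabulated first ionization energy (kJ/mol): H 1312, Ca 590, Ge 762, Cs 376, Ba 503.
So from lowest to highest: Cs < Ba < Ca < Ge < H.

Cs, Ba, Ca, Ge, H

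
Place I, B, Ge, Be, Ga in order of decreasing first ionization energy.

Be is in period 2, group 2; B is in period 2, group 13; Ga is in period 4, group 13; Ge is in period 4, group 14; I is in period 5, group 17.
IE₁ increases left→right with effective nuclear charge and decreases top→bottom as the valence shell moves farther out.
Neither a single period nor a single group — weigh both effects.
Ge > Ga: Ge lies to the right of Ga in period 4, so the across-period effect alone puts Ge higher.
B > Ge: period and group pull opposite ways; the down-group shift dominates (801 vs 762 kJ/mol).
Be > B: this pair runs against the simple trend — see the exception note.
I > Be: period and group pull opposite ways; the across-period shift dominates (1008 vs 900 kJ/mol).
Note the exception: Be has a higher first ionization energy than B, contrary to the simple trend — removing B's lone 2p electron is easier than breaking Be's filled 2s².
For reference (kJ/mol): Be 900, B 801, Ga 579, Ge 762, I 1008.
So from highest to lowest: I > Be > B > Ge > Ga.

I > Be > B > Ge > Ga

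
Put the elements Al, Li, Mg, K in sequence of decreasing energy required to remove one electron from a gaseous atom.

Mg, Al, Li, K

Li is in period 2, group 1; Mg is in period 3, group 2; Al is in period 3, group 13; K is in period 4, group 1.
Across a period the outer electron is held more tightly (higher IE₁); down a group it sits in a higher shell, more shielded, and comes off more easily.
These span different periods and groups, so the two trends combine.
Li > K: they share group 1; the group trend gives Li the larger value.
Al > Li: period and group pull opposite ways; the across-period shift dominates (578 vs 520 kJ/mol).
Mg > Al: this pair runs against the simple trend — see the exception note.
Note the exception: Mg has a higher first ionization energy than Al, contrary to the simple trend — Al's single 3p electron is easier to remove than one from Mg's filled 3s².
For reference (kJ/mol): Li 520, Mg 738, Al 578, K 419.
So from highest to lowest: Mg > Al > Li > K.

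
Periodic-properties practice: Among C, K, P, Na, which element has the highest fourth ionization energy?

Na

The fourth ionization energy removes an electron from the +3 ion. For each element: C³⁺ still has 1 valence electron; K³⁺ is already 2 electrons into the core; P³⁺ still has 2 valence electrons; Na³⁺ is already 2 electrons into the core.
Usually core removal costs more than valence removal, but here the competition is close: a tightly held n=2 valence electron can cost more to remove than an n=3 core electron, so the actual values have to decide it.
Valence configurations: C³⁺ [He]2s¹, P³⁺ [Ne]3s².
The numbers (kJ/mol): C 6223, K 5877, P 4964, Na 9543.
Overall IE_4 order: P < K < C < Na.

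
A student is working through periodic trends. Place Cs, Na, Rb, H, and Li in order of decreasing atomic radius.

Across a period the added protons contract the valence shell; down a group each new principal shell makes the atom larger.
All are in group 1, so atomic radius increases down the group.
So from largest to smallest: Cs > Rb > Na > Li > H.

Cs, Rb, Na, Li, H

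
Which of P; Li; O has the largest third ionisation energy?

Li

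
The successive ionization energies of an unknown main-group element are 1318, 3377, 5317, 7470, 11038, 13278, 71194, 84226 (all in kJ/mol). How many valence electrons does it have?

Look for the largest jump between consecutive ionization energies: IE7/IE6 ≈ 5.4, far larger than any earlier ratio.
That jump marks the point where a core electron is being removed. So the atom has 6 valence electrons.

6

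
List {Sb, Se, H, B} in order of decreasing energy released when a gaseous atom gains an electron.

H is in period 1, group 1; B is in period 2, group 13; Se is in period 4, group 16; Sb is in period 5, group 15.
Electron affinity generally becomes more exothermic across a period toward the halogens and less exothermic down a group.
Here both period and group differ, so the two effects have to be weighed against each other.
H > B: period and group pull opposite ways; the down-group shift dominates (73 vs 27 kJ/mol).
Sb > H: period and group pull opposite ways; the across-period shift dominates (103 vs 73 kJ/mol).
Se > Sb: both effects reinforce here, so Se is clearly the higher of the two.
For reference (kJ/mol): H 73, B 27, Se 195, Sb 103.
So from highest to lowest: Se > Sb > H > B.

Se > Sb > H > B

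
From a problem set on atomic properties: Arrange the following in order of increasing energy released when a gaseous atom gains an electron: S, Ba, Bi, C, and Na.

Ba < Na < Bi < C < S

C is in period 2, group 14; Na is in period 3, group 1; S is in period 3, group 16; Ba is in period 6, group 2; Bi is in period 6, group 15.
EA tends to increase across a period and decrease down a group, though the pattern is less regular than for IE or radius.
These span different periods and groups, so the two trends combine.
Na > Ba: the two effects oppose for this pair; the down-group effect wins (53 vs 14 kJ/mol).
Bi > Na: the two effects oppose for this pair; the across-period effect wins (91 vs 53 kJ/mol).
C > Bi: period and group pull opposite ways; the down-group shift dominates (122 vs 91 kJ/mol).
S > C: the two effects oppose for this pair; the across-period effect wins (200 vs 122 kJ/mol).
For reference (kJ/mol): C 122, Na 53, S 200, Ba 14, Bi 91.
So from lowest to highest: Ba < Na < Bi < C < S.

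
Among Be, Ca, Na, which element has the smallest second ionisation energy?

After 1 electron has been removed, what remains? Be⁺ still has 1 valence electron; Ca⁺ still has 1 valence electron; Na⁺ is the bare [Ne] core.
Core electrons are held far more tightly than valence electrons, so Na tops the IE_2 order.
Valence configurations: Be⁺ [He]2s¹, Ca⁺ [Ar]4s¹.
Approximate IE_2 values (kJ/mol): Be 1757, Ca 1145, Na 4562.
Overall IE_2 order: Ca < Be < Na.

Ca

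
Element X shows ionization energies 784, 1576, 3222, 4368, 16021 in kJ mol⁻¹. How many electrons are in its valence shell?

4

Look for the largest jump between consecutive ionization energies: IE5/IE4 ≈ 3.7, far larger than any earlier ratio.
That jump marks the point where a core electron is being removed. So the atom has 4 valence electrons.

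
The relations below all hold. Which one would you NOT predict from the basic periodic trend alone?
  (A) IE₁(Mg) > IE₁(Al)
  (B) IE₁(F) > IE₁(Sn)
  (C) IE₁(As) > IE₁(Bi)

The general trend: first ionisation energy increases across a period and decreases down a group.
(A) Mg (period 3, group 2) vs Al (period 3, group 13): the stated order contradicts the simple trend.
(B) F (period 2, group 17) vs Sn (period 5, group 14): the stated order agrees with the simple trend.
(C) As (period 4, group 15) vs Bi (period 6, group 15): the stated order agrees with the simple trend.
The exception is (A): Al's single 3p electron is easier to remove than one from Mg's filled 3s².

(A)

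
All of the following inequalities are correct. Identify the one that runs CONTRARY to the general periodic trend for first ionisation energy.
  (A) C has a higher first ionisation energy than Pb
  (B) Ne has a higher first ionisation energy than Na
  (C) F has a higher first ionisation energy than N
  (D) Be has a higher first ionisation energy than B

(D)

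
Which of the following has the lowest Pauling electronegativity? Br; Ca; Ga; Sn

Ca

Ca is in period 4, group 2; Ga is in period 4, group 13; Br is in period 4, group 17; Sn is in period 5, group 14.
Atoms toward the upper right of the periodic table pull bonding electrons most strongly.
These span different periods and groups, so the two trends combine.
Ga > Ca: Ga lies to the right of Ca in period 4, so the across-period effect alone puts Ga higher.
Sn > Ga: period and group pull opposite ways; the across-period shift dominates (1.96 vs 1.81).
Br > Sn: both effects reinforce here, so Br is clearly the higher of the two.
For reference (Pauling): Ca 1.00, Ga 1.81, Br 2.96, Sn 1.96.
The lowest Pauling electronegativity among these belongs to Ca.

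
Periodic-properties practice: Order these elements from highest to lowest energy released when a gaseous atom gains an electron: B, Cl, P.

Cl > P > B

B is in period 2, group 13; P is in period 3, group 15; Cl is in period 3, group 17.
Electron affinity generally becomes more exothermic across a period toward the halogens and less exothermic down a group.
Here both period and group differ, so the two effects have to be weighed against each other.
P > B: period and group pull opposite ways; the across-period shift dominates (72 vs 27 kJ/mol).
Cl > P: Cl lies to the right of P in period 3, so the across-period effect alone puts Cl higher.
Approximate values (kJ/mol): B 27, P 72, Cl 349.
So from highest to lowest: Cl > P > B.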